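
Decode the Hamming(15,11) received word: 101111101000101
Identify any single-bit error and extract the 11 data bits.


Syndrome = 9: error at position 9

Data: 11110000101 (corrected bit 9)


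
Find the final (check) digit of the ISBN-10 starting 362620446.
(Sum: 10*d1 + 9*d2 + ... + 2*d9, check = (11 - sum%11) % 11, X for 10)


Weighted sum: 194
194 mod 11 = 7

Check digit: 4


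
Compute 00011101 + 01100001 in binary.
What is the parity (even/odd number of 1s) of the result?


00011101 = 29
01100001 = 97
Sum = 126 = 1111110
1s count = 6

even parity (6 ones in 1111110)


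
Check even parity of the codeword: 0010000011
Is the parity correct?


Number of 1s: 3

No, parity error (3 ones)


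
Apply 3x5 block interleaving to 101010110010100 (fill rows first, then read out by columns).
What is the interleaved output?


Matrix:
  10101
  01100
  10100
Read columns: 101010111000100

101010111000100


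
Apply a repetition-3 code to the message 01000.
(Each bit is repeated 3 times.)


Each bit -> 3 copies

000111000000000


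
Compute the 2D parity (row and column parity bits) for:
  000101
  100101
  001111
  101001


Row parities: 0101
Column parities: 000110

Row P: 0101, Col P: 000110, Corner: 0


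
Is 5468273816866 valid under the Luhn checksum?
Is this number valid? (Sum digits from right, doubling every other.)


Luhn sum = 64
64 mod 10 = 4

Invalid (Luhn sum mod 10 = 4)


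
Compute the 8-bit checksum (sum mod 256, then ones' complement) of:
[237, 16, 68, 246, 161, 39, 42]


Sum = 809 mod 256 = 41
Complement = 214

214


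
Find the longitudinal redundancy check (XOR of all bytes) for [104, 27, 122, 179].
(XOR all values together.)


XOR chain: 104 ^ 27 ^ 122 ^ 179 = 186

186


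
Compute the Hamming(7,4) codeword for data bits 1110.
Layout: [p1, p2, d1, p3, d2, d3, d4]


Parity bits: p1=0, p2=0, p3=0

0010110


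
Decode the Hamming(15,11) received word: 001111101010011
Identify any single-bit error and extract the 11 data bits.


Syndrome = 0: no error detected

Data: 11111010011 (no errors)


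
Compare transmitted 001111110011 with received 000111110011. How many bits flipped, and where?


XOR: 001000000000

1 error(s) at position(s): 2


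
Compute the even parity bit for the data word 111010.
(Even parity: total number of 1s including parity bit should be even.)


Number of 1s in data: 4
Parity bit: 0

0


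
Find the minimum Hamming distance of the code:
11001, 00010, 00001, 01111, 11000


Comparing all pairs, minimum distance: 1
Can detect 0 errors, correct 0 errors

1


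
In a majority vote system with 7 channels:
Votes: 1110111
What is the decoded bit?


Ones: 6 out of 7
Threshold: 4

1 (6/7 voted 1)


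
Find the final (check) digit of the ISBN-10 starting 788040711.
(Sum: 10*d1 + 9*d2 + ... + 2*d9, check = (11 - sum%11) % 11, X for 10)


Weighted sum: 263
263 mod 11 = 10

Check digit: 1


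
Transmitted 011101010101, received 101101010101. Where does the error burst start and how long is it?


XOR: 110000000000

Burst at position 0, length 2


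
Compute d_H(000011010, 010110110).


XOR: 010101100
Count of 1s: 4

4


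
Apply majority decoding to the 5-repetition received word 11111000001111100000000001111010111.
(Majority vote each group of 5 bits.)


Groups: 11111, 00000, 11111, 00000, 00000, 11110, 10111
Majority votes: 1010011

1010011


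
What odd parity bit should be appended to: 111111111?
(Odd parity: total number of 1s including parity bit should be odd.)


Number of 1s in data: 9
Parity bit: 0

0


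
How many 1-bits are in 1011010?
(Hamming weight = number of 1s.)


Counting 1s in 1011010

4


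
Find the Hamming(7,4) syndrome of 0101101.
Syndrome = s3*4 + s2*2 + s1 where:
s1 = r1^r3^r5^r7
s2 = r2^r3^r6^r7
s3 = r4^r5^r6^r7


s1=0, s2=0, s3=1

Syndrome = 4 (error at position 4)


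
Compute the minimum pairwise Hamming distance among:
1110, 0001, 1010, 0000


Comparing all pairs, minimum distance: 1
Can detect 0 errors, correct 0 errors

1


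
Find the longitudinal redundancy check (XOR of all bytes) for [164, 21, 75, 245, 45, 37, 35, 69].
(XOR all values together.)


XOR chain: 164 ^ 21 ^ 75 ^ 245 ^ 45 ^ 37 ^ 35 ^ 69 = 97

97


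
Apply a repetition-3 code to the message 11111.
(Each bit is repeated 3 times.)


Each bit -> 3 copies

111111111111111


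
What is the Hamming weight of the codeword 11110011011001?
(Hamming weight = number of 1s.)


Counting 1s in 11110011011001

9


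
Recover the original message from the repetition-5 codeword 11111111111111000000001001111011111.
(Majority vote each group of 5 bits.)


Groups: 11111, 11111, 11110, 00000, 00100, 11110, 11111
Majority votes: 1110011

1110011


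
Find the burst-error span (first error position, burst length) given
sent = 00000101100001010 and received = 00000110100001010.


XOR: 00000011000000000

Burst at position 6, length 2


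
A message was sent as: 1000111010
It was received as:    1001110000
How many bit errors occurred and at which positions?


XOR: 0001001010

3 error(s) at position(s): 3, 6, 8


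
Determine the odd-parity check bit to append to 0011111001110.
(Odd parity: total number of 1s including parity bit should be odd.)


Number of 1s in data: 8
Parity bit: 1

1


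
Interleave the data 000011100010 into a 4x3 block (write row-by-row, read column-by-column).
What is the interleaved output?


Matrix:
  000
  011
  100
  010
Read columns: 001001010100

001001010100


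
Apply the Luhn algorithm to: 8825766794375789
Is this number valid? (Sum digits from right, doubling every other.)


Luhn sum = 95
95 mod 10 = 5

Invalid (Luhn sum mod 10 = 5)


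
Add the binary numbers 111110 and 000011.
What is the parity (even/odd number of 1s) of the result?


111110 = 62
000011 = 3
Sum = 65 = 1000001
1s count = 2

even parity (2 ones in 1000001)


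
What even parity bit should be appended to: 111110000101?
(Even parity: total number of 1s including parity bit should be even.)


Number of 1s in data: 7
Parity bit: 1

1


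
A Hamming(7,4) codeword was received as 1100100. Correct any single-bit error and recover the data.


Syndrome = 6: error at position 6

Data: 0110 (corrected bit 6)


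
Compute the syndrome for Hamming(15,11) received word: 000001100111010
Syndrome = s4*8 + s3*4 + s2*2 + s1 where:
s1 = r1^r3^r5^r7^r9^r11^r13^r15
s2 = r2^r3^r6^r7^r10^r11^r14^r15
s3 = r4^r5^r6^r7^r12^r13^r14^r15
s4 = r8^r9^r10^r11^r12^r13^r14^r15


s1=0, s2=1, s3=0, s4=0

Syndrome = 2 (error at position 2)


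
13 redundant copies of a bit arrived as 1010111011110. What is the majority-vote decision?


Ones: 9 out of 13
Threshold: 7

1 (9/13 voted 1)


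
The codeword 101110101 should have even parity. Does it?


Number of 1s: 6

Yes, parity is correct (6 ones)


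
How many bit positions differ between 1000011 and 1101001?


XOR: 0101010
Count of 1s: 3

3


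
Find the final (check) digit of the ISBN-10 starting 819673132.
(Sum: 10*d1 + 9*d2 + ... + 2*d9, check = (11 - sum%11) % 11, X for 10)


Weighted sum: 277
277 mod 11 = 2

Check digit: 9


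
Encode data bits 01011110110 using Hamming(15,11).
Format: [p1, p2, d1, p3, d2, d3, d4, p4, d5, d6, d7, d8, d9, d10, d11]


Parity bits: p1=1, p2=0, p3=0, p4=1

100010111110110


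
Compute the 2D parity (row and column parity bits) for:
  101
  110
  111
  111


Row parities: 0011
Column parities: 011

Row P: 0011, Col P: 011, Corner: 0


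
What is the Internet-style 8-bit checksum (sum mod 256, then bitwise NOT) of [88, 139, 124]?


Sum = 351 mod 256 = 95
Complement = 160

160


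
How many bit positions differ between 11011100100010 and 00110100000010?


XOR: 11101000100000
Count of 1s: 5

5


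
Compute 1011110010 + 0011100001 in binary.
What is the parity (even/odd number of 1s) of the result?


1011110010 = 754
0011100001 = 225
Sum = 979 = 1111010011
1s count = 7

odd parity (7 ones in 1111010011)


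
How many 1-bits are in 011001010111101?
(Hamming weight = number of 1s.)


Counting 1s in 011001010111101

9


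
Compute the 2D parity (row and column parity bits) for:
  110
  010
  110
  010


Row parities: 0101
Column parities: 000

Row P: 0101, Col P: 000, Corner: 0


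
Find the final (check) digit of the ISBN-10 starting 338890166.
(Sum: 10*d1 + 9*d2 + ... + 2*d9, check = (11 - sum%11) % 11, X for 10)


Weighted sum: 265
265 mod 11 = 1

Check digit: X


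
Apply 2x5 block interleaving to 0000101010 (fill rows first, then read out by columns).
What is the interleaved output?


Matrix:
  00001
  01010
Read columns: 0001000110

0001000110


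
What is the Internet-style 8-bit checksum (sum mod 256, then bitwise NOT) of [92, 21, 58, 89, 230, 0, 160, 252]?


Sum = 902 mod 256 = 134
Complement = 121

121


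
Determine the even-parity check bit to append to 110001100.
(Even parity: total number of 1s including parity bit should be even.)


Number of 1s in data: 4
Parity bit: 0

0


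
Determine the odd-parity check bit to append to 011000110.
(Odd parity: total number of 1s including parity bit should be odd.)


Number of 1s in data: 4
Parity bit: 1

1


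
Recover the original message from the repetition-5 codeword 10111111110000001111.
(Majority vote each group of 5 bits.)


Groups: 10111, 11111, 00000, 01111
Majority votes: 1101

1101


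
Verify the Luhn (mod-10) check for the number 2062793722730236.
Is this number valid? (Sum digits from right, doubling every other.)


Luhn sum = 64
64 mod 10 = 4

Invalid (Luhn sum mod 10 = 4)


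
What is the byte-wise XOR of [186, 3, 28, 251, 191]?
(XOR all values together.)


XOR chain: 186 ^ 3 ^ 28 ^ 251 ^ 191 = 225

225


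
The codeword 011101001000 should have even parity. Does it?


Number of 1s: 5

No, parity error (5 ones)


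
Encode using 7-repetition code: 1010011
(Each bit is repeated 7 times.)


Each bit -> 7 copies

1111111000000011111110000000000000011111111111111


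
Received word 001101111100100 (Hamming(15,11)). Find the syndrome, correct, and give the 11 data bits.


Syndrome = 0: no error detected

Data: 10111100100 (no errors)


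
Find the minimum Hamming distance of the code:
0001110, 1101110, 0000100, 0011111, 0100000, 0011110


Comparing all pairs, minimum distance: 1
Can detect 0 errors, correct 0 errors

1


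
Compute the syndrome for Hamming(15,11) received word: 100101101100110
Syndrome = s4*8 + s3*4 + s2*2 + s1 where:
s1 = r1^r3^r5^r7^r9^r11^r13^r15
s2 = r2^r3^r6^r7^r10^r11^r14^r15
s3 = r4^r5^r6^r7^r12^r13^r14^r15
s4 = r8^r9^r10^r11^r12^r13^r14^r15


s1=0, s2=0, s3=1, s4=0

Syndrome = 4 (error at position 4)


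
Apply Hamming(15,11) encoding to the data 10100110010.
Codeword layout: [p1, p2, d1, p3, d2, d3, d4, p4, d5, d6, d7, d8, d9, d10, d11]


Parity bits: p1=0, p2=1, p3=0, p4=1

011001010110010


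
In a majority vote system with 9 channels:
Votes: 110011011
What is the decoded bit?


Ones: 6 out of 9
Threshold: 5

1 (6/9 voted 1)


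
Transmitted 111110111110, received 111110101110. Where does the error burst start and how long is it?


XOR: 000000010000

Burst at position 7, length 1


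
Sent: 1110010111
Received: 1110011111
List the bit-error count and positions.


XOR: 0000001000

1 error(s) at position(s): 6


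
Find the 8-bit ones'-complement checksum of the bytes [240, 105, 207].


Sum = 552 mod 256 = 40
Complement = 215

215


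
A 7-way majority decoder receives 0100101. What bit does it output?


Ones: 3 out of 7
Threshold: 4

0 (3/7 voted 1)


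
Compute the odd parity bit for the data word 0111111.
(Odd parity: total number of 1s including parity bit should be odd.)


Number of 1s in data: 6
Parity bit: 1

1


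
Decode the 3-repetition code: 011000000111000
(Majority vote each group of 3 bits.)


Groups: 011, 000, 000, 111, 000
Majority votes: 10010

10010


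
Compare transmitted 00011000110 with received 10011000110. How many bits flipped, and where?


XOR: 10000000000

1 error(s) at position(s): 0


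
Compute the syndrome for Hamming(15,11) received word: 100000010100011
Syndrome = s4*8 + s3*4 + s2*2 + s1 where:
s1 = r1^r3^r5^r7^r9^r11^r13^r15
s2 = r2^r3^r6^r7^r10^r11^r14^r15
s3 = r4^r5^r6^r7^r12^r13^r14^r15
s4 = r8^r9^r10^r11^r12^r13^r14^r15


s1=0, s2=1, s3=0, s4=0

Syndrome = 2 (error at position 2)


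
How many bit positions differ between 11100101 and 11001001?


XOR: 00101100
Count of 1s: 3

3


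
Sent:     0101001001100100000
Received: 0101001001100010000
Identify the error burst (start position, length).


XOR: 0000000000000110000

Burst at position 13, length 2


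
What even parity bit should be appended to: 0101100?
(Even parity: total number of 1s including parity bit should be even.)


Number of 1s in data: 3
Parity bit: 1

1


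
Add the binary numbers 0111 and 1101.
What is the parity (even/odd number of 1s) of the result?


0111 = 7
1101 = 13
Sum = 20 = 10100
1s count = 2

even parity (2 ones in 10100)


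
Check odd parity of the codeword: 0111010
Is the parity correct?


Number of 1s: 4

No, parity error (4 ones)


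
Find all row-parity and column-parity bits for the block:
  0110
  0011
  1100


Row parities: 000
Column parities: 1001

Row P: 000, Col P: 1001, Corner: 0


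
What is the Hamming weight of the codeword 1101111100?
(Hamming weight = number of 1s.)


Counting 1s in 1101111100

7


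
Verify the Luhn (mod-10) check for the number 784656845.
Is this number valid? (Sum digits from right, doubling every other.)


Luhn sum = 50
50 mod 10 = 0

Valid (Luhn sum mod 10 = 0)


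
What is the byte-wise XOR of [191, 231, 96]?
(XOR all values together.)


XOR chain: 191 ^ 231 ^ 96 = 56

56


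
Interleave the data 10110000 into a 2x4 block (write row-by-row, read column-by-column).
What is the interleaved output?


Matrix:
  1011
  0000
Read columns: 10001010

10001010


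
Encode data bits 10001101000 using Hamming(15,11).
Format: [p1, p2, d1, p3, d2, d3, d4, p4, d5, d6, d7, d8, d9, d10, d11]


Parity bits: p1=0, p2=0, p3=1, p4=1

001100011101000


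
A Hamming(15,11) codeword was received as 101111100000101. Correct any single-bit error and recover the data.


Syndrome = 0: no error detected

Data: 11110000101 (no errors)


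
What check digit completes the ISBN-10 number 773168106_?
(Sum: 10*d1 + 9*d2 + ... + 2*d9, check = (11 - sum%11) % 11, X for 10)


Weighted sum: 256
256 mod 11 = 3

Check digit: 8


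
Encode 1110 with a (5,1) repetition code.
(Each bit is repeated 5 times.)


Each bit -> 5 copies

11111111111111100000


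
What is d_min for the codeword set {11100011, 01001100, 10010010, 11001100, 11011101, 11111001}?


Comparing all pairs, minimum distance: 1
Can detect 0 errors, correct 0 errors

1


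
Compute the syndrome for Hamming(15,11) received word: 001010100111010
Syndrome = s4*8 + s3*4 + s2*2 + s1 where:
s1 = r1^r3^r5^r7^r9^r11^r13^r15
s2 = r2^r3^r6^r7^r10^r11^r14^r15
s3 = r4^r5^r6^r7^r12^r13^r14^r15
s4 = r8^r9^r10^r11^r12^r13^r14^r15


s1=0, s2=1, s3=0, s4=0

Syndrome = 2 (error at position 2)


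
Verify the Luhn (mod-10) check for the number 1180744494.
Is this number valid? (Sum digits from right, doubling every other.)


Luhn sum = 44
44 mod 10 = 4

Invalid (Luhn sum mod 10 = 4)


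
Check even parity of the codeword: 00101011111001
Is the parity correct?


Number of 1s: 8

Yes, parity is correct (8 ones)


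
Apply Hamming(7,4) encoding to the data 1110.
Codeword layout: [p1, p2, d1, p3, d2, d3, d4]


Parity bits: p1=0, p2=0, p3=0

0010110


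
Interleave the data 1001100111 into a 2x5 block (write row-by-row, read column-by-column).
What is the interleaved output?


Matrix:
  10011
  00111
Read columns: 1000011111

1000011111


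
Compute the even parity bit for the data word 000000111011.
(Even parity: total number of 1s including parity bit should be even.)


Number of 1s in data: 5
Parity bit: 1

1


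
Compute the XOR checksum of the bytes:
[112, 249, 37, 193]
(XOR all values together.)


XOR chain: 112 ^ 249 ^ 37 ^ 193 = 109

109


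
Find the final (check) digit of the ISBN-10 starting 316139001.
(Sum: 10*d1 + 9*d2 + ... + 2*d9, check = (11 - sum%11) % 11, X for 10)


Weighted sum: 159
159 mod 11 = 5

Check digit: 6


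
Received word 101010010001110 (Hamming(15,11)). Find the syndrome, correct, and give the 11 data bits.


Syndrome = 0: no error detected

Data: 11000001110 (no errors)


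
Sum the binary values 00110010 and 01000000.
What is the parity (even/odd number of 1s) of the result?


00110010 = 50
01000000 = 64
Sum = 114 = 1110010
1s count = 4

even parity (4 ones in 1110010)


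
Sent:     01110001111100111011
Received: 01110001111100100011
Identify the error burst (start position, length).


XOR: 00000000000000011000

Burst at position 15, length 2


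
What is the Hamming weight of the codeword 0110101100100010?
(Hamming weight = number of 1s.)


Counting 1s in 0110101100100010

7


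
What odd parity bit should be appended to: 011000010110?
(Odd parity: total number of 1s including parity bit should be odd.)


Number of 1s in data: 5
Parity bit: 0

0


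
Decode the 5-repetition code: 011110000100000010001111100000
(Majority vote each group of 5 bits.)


Groups: 01111, 00001, 00000, 01000, 11111, 00000
Majority votes: 100010

100010


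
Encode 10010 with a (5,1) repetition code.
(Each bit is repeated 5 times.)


Each bit -> 5 copies

1111100000000001111100000


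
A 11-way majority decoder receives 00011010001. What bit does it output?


Ones: 4 out of 11
Threshold: 6

0 (4/11 voted 1)


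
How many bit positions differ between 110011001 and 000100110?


XOR: 110111111
Count of 1s: 8

8


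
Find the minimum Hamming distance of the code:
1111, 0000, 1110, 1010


Comparing all pairs, minimum distance: 1
Can detect 0 errors, correct 0 errors

1


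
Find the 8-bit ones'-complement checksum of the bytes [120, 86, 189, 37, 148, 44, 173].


Sum = 797 mod 256 = 29
Complement = 226

226


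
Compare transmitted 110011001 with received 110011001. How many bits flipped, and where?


XOR: 000000000

0 errors (received matches sent)


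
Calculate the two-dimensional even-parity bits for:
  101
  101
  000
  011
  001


Row parities: 00001
Column parities: 010

Row P: 00001, Col P: 010, Corner: 1


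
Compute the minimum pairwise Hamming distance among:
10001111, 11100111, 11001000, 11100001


Comparing all pairs, minimum distance: 2
Can detect 1 errors, correct 0 errors

2


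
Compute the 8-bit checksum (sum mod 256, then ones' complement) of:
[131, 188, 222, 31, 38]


Sum = 610 mod 256 = 98
Complement = 157

157


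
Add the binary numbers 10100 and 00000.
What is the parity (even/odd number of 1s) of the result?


10100 = 20
00000 = 0
Sum = 20 = 10100
1s count = 2

even parity (2 ones in 10100)


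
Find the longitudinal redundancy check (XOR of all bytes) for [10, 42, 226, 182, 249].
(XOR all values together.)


XOR chain: 10 ^ 42 ^ 226 ^ 182 ^ 249 = 141

141


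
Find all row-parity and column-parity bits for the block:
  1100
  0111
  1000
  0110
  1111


Row parities: 01100
Column parities: 1010

Row P: 01100, Col P: 1010, Corner: 0


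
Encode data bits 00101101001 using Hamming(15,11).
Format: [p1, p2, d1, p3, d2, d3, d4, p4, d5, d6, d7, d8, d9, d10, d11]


Parity bits: p1=0, p2=1, p3=1, p4=0

010101001101001


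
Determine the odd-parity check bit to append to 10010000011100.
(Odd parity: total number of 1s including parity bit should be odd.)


Number of 1s in data: 5
Parity bit: 0

0


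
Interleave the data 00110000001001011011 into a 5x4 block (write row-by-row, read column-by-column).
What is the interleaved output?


Matrix:
  0011
  0000
  0010
  0101
  1011
Read columns: 00001000101010110011

00001000101010110011


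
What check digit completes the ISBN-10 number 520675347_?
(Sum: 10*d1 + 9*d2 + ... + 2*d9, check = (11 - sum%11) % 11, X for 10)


Weighted sum: 215
215 mod 11 = 6

Check digit: 5


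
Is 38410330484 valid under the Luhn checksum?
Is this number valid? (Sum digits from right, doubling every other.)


Luhn sum = 40
40 mod 10 = 0

Valid (Luhn sum mod 10 = 0)


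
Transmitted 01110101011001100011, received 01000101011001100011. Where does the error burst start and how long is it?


XOR: 00110000000000000000

Burst at position 2, length 2


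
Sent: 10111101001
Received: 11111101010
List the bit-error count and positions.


XOR: 01000000011

3 error(s) at position(s): 1, 9, 10


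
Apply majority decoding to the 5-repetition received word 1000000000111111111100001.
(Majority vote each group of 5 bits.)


Groups: 10000, 00000, 11111, 11111, 00001
Majority votes: 00110

00110


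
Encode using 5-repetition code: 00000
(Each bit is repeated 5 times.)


Each bit -> 5 copies

0000000000000000000000000


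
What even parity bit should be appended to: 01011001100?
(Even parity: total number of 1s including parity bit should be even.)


Number of 1s in data: 5
Parity bit: 1

1


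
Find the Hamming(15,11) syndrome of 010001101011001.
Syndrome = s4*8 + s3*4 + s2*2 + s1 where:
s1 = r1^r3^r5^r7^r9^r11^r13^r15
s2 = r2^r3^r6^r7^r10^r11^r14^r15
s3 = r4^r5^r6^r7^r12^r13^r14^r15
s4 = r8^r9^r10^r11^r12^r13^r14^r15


s1=0, s2=1, s3=0, s4=0

Syndrome = 2 (error at position 2)


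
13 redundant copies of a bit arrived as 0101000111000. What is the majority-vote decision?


Ones: 5 out of 13
Threshold: 7

0 (5/13 voted 1)


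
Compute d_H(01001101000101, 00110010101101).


XOR: 01111111101000
Count of 1s: 9

9


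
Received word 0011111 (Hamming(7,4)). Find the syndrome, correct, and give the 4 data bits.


Syndrome = 3: error at position 3

Data: 0111 (corrected bit 3)


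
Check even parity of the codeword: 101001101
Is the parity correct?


Number of 1s: 5

No, parity error (5 ones)


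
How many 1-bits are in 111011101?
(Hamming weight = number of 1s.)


Counting 1s in 111011101

7


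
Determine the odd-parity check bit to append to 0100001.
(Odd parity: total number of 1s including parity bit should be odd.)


Number of 1s in data: 2
Parity bit: 1

1


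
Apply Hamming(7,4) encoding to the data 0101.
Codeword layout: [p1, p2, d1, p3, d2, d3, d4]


Parity bits: p1=0, p2=1, p3=0

0100101


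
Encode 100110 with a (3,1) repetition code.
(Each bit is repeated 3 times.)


Each bit -> 3 copies

111000000111111000


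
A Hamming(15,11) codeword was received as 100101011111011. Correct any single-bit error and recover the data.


Syndrome = 14: error at position 14

Data: 00101111001 (corrected bit 14)


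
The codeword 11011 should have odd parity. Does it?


Number of 1s: 4

No, parity error (4 ones)


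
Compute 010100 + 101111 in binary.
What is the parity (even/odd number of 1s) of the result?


010100 = 20
101111 = 47
Sum = 67 = 1000011
1s count = 3

odd parity (3 ones in 1000011)


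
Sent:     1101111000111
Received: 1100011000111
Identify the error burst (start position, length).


XOR: 0001100000000

Burst at position 3, length 2


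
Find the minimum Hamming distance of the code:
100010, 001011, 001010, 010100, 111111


Comparing all pairs, minimum distance: 1
Can detect 0 errors, correct 0 errors

1


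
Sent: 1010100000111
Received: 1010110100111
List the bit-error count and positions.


XOR: 0000010100000

2 error(s) at position(s): 5, 7


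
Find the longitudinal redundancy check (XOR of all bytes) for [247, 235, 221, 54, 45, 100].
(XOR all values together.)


XOR chain: 247 ^ 235 ^ 221 ^ 54 ^ 45 ^ 100 = 190

190


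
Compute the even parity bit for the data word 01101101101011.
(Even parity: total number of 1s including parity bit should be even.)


Number of 1s in data: 9
Parity bit: 1

1


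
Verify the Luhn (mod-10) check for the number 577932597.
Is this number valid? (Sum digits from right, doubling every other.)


Luhn sum = 54
54 mod 10 = 4

Invalid (Luhn sum mod 10 = 4)


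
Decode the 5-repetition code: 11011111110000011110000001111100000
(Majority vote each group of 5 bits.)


Groups: 11011, 11111, 00000, 11110, 00000, 11111, 00000
Majority votes: 1101010

1101010


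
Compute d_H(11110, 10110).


XOR: 01000
Count of 1s: 1

1


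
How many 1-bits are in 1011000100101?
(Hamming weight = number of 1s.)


Counting 1s in 1011000100101

6


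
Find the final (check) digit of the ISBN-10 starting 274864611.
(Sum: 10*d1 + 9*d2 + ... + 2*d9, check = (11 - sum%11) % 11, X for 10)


Weighted sum: 256
256 mod 11 = 3

Check digit: 8


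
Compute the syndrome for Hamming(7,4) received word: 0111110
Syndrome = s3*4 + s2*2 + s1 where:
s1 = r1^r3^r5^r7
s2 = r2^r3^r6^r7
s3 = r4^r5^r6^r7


s1=0, s2=1, s3=1

Syndrome = 6 (error at position 6)


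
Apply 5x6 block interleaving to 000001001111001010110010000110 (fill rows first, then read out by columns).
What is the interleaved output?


Matrix:
  000001
  001111
  001010
  110010
  000110
Read columns: 000100001001100010010111111000

000100001001100010010111111000


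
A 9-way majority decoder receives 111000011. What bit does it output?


Ones: 5 out of 9
Threshold: 5

1 (5/9 voted 1)


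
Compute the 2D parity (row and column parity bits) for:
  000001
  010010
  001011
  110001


Row parities: 1011
Column parities: 101001

Row P: 1011, Col P: 101001, Corner: 1


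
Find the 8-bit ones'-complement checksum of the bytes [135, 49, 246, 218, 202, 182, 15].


Sum = 1047 mod 256 = 23
Complement = 232

232


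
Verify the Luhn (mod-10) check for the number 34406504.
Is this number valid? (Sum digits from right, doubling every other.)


Luhn sum = 30
30 mod 10 = 0

Valid (Luhn sum mod 10 = 0)


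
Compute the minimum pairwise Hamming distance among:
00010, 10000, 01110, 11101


Comparing all pairs, minimum distance: 2
Can detect 1 errors, correct 0 errors

2


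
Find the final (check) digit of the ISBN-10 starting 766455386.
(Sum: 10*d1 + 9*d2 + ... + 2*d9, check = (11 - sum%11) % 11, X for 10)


Weighted sum: 303
303 mod 11 = 6

Check digit: 5


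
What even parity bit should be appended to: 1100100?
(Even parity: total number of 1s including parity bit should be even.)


Number of 1s in data: 3
Parity bit: 1

1


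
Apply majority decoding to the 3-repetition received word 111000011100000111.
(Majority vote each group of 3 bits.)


Groups: 111, 000, 011, 100, 000, 111
Majority votes: 101001

101001


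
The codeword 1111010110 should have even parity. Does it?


Number of 1s: 7

No, parity error (7 ones)


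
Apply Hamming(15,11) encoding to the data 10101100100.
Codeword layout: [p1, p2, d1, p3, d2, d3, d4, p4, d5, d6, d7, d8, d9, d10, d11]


Parity bits: p1=1, p2=1, p3=0, p4=1

111001011100100


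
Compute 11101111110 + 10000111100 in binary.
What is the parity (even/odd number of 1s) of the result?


11101111110 = 1918
10000111100 = 1084
Sum = 3002 = 101110111010
1s count = 8

even parity (8 ones in 101110111010)


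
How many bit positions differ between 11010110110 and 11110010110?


XOR: 00100100000
Count of 1s: 2

2


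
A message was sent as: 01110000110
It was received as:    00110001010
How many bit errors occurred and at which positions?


XOR: 01000001100

3 error(s) at position(s): 1, 7, 8


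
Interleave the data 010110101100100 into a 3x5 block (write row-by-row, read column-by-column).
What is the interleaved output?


Matrix:
  01011
  01011
  00100
Read columns: 000110001110110

000110001110110


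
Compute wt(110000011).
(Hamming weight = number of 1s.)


Counting 1s in 110000011

4


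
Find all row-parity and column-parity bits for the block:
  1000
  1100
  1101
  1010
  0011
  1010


Row parities: 101000
Column parities: 1010

Row P: 101000, Col P: 1010, Corner: 0


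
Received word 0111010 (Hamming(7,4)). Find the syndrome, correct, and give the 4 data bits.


Syndrome = 3: error at position 3

Data: 0010 (corrected bit 3)


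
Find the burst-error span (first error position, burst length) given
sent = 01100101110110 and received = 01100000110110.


XOR: 00000101000000

Burst at position 5, length 3


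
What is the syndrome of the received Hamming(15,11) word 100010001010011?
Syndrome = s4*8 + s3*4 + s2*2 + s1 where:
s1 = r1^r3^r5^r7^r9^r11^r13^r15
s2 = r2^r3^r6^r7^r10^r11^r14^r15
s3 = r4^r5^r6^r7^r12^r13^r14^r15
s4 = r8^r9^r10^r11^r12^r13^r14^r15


s1=1, s2=1, s3=1, s4=0

Syndrome = 7 (error at position 7)


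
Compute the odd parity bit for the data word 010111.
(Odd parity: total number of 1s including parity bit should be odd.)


Number of 1s in data: 4
Parity bit: 1

1


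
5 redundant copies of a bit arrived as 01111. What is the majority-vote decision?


Ones: 4 out of 5
Threshold: 3

1 (4/5 voted 1)


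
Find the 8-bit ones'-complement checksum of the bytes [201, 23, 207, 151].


Sum = 582 mod 256 = 70
Complement = 185

185


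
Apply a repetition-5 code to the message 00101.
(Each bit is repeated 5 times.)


Each bit -> 5 copies

0000000000111110000011111


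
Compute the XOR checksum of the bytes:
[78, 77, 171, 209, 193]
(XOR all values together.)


XOR chain: 78 ^ 77 ^ 171 ^ 209 ^ 193 = 184

184


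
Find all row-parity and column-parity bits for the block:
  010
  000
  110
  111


Row parities: 1001
Column parities: 011

Row P: 1001, Col P: 011, Corner: 0


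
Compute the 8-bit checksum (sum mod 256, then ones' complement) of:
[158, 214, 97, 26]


Sum = 495 mod 256 = 239
Complement = 16

16


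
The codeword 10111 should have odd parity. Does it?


Number of 1s: 4

No, parity error (4 ones)


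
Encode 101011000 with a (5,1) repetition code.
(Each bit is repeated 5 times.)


Each bit -> 5 copies

111110000011111000001111111111000000000000000


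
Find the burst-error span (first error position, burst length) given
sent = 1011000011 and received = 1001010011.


XOR: 0010010000

Burst at position 2, length 4


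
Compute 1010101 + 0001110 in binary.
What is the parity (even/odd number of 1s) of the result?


1010101 = 85
0001110 = 14
Sum = 99 = 1100011
1s count = 4

even parity (4 ones in 1100011)


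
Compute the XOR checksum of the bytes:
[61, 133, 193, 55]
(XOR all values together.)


XOR chain: 61 ^ 133 ^ 193 ^ 55 = 78

78


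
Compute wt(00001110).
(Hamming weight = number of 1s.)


Counting 1s in 00001110

3


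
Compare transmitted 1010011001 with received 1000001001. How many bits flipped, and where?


XOR: 0010010000

2 error(s) at position(s): 2, 5


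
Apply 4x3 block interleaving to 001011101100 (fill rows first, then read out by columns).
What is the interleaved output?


Matrix:
  001
  011
  101
  100
Read columns: 001101001110

001101001110


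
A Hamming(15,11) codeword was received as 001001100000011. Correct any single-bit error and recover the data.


Syndrome = 3: error at position 3

Data: 00110000011 (corrected bit 3)


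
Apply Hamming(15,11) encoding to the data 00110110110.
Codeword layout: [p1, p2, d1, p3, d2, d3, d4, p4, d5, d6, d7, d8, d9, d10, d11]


Parity bits: p1=1, p2=1, p3=0, p4=0

110001100110110


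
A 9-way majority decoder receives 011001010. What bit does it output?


Ones: 4 out of 9
Threshold: 5

0 (4/9 voted 1)


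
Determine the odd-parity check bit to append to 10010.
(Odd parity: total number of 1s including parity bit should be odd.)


Number of 1s in data: 2
Parity bit: 1

1


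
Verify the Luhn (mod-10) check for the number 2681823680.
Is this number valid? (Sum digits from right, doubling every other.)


Luhn sum = 46
46 mod 10 = 6

Invalid (Luhn sum mod 10 = 6)


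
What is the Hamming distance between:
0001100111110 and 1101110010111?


XOR: 1100010101001
Count of 1s: 6

6


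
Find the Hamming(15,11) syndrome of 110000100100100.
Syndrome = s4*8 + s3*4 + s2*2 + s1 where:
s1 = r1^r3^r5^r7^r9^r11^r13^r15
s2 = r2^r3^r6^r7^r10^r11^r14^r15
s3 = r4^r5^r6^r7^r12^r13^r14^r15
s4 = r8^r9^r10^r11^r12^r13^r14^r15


s1=1, s2=1, s3=0, s4=0

Syndrome = 3 (error at position 3)


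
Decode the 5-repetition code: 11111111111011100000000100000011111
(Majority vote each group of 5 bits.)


Groups: 11111, 11111, 10111, 00000, 00010, 00000, 11111
Majority votes: 1110001

1110001


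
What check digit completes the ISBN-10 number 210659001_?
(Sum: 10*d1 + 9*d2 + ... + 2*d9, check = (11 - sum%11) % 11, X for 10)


Weighted sum: 148
148 mod 11 = 5

Check digit: 6


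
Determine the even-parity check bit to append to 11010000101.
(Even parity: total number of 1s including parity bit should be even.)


Number of 1s in data: 5
Parity bit: 1

1


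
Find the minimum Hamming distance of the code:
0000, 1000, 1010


Comparing all pairs, minimum distance: 1
Can detect 0 errors, correct 0 errors

1


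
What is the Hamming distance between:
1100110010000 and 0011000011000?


XOR: 1111110001000
Count of 1s: 7

7


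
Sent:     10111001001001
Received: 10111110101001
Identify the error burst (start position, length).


XOR: 00000111100000

Burst at position 5, length 4


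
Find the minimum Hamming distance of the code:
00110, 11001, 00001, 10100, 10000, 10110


Comparing all pairs, minimum distance: 1
Can detect 0 errors, correct 0 errors

1


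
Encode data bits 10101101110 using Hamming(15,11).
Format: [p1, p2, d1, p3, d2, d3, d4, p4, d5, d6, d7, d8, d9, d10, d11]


Parity bits: p1=1, p2=0, p3=0, p4=1

101001011101110


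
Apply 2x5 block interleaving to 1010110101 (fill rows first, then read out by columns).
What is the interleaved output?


Matrix:
  10101
  10101
Read columns: 1100110011

1100110011


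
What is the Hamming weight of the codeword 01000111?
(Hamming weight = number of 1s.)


Counting 1s in 01000111

4


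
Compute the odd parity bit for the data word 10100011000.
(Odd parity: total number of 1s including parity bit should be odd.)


Number of 1s in data: 4
Parity bit: 1

1


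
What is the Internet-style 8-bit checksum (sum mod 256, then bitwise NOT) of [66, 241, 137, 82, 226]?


Sum = 752 mod 256 = 240
Complement = 15

15


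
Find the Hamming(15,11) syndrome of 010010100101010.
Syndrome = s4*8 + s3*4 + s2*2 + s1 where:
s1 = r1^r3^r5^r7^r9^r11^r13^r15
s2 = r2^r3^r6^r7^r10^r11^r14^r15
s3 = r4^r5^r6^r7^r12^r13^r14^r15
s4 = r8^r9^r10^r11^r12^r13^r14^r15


s1=0, s2=0, s3=0, s4=1

Syndrome = 8 (error at position 8)


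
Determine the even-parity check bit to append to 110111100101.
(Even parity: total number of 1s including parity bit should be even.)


Number of 1s in data: 8
Parity bit: 0

0


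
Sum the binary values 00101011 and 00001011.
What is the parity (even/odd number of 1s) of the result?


00101011 = 43
00001011 = 11
Sum = 54 = 110110
1s count = 4

even parity (4 ones in 110110)


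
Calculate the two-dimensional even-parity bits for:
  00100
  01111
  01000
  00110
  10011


Row parities: 10101
Column parities: 10110

Row P: 10101, Col P: 10110, Corner: 1


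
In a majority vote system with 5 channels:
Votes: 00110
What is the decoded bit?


Ones: 2 out of 5
Threshold: 3

0 (2/5 voted 1)


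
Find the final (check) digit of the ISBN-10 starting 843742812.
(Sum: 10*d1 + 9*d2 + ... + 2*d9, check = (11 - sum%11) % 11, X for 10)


Weighted sum: 262
262 mod 11 = 9

Check digit: 2


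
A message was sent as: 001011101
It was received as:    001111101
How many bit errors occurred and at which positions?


XOR: 000100000

1 error(s) at position(s): 3


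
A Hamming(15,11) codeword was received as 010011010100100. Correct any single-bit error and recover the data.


Syndrome = 14: error at position 14

Data: 01100100110 (corrected bit 14)


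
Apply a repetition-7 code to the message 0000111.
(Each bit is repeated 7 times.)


Each bit -> 7 copies

0000000000000000000000000000111111111111111111111


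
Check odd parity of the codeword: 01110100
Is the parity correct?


Number of 1s: 4

No, parity error (4 ones)


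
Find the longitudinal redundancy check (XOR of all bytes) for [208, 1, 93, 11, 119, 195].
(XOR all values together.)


XOR chain: 208 ^ 1 ^ 93 ^ 11 ^ 119 ^ 195 = 51

51


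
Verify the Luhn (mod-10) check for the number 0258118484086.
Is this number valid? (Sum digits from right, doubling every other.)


Luhn sum = 64
64 mod 10 = 4

Invalid (Luhn sum mod 10 = 4)


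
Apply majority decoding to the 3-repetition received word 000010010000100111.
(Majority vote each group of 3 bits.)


Groups: 000, 010, 010, 000, 100, 111
Majority votes: 000001

000001


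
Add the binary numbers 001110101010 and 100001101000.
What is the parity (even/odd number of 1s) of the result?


001110101010 = 938
100001101000 = 2152
Sum = 3090 = 110000010010
1s count = 4

even parity (4 ones in 110000010010)


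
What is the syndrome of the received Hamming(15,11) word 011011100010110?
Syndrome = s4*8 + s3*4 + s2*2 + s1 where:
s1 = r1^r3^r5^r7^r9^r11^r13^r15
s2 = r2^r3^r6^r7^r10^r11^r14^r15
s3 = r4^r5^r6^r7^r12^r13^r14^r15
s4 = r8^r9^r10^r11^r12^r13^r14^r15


s1=1, s2=0, s3=1, s4=1

Syndrome = 13 (error at position 13)


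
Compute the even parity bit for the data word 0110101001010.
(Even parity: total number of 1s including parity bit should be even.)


Number of 1s in data: 6
Parity bit: 0

0


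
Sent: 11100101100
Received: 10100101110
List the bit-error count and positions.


XOR: 01000000010

2 error(s) at position(s): 1, 9


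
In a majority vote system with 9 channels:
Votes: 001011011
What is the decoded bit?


Ones: 5 out of 9
Threshold: 5

1 (5/9 voted 1)


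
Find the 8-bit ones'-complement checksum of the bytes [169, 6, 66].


Sum = 241 mod 256 = 241
Complement = 14

14


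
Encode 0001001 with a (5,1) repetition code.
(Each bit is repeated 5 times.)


Each bit -> 5 copies

00000000000000011111000000000011111


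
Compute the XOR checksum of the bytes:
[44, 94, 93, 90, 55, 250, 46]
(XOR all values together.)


XOR chain: 44 ^ 94 ^ 93 ^ 90 ^ 55 ^ 250 ^ 46 = 150

150


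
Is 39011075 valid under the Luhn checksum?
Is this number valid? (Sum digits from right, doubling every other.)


Luhn sum = 28
28 mod 10 = 8

Invalid (Luhn sum mod 10 = 8)


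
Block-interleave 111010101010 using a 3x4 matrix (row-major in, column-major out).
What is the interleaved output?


Matrix:
  1110
  1010
  1010
Read columns: 111100111000

111100111000


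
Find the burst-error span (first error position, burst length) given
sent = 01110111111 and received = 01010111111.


XOR: 00100000000

Burst at position 2, length 1


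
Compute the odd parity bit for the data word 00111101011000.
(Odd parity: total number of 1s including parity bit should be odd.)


Number of 1s in data: 7
Parity bit: 0

0


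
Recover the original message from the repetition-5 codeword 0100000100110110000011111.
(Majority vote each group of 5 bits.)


Groups: 01000, 00100, 11011, 00000, 11111
Majority votes: 00101

00101


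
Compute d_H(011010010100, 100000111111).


XOR: 111010101011
Count of 1s: 8

8
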